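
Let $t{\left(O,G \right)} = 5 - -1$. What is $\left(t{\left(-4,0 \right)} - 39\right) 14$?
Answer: $-462$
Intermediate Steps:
$t{\left(O,G \right)} = 6$ ($t{\left(O,G \right)} = 5 + 1 = 6$)
$\left(t{\left(-4,0 \right)} - 39\right) 14 = \left(6 - 39\right) 14 = \left(-33\right) 14 = -462$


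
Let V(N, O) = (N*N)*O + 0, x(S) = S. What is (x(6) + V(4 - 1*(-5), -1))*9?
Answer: -675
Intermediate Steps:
V(N, O) = O*N**2 (V(N, O) = N**2*O + 0 = O*N**2 + 0 = O*N**2)
(x(6) + V(4 - 1*(-5), -1))*9 = (6 - (4 - 1*(-5))**2)*9 = (6 - (4 + 5)**2)*9 = (6 - 1*9**2)*9 = (6 - 1*81)*9 = (6 - 81)*9 = -75*9 = -675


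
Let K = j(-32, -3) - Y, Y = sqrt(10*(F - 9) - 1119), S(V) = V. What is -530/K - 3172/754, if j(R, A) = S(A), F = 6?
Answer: -15861/5597 - 265*I*sqrt(1149)/579 ≈ -2.8338 - 15.514*I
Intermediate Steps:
j(R, A) = A
Y = I*sqrt(1149) (Y = sqrt(10*(6 - 9) - 1119) = sqrt(10*(-3) - 1119) = sqrt(-30 - 1119) = sqrt(-1149) = I*sqrt(1149) ≈ 33.897*I)
K = -3 - I*sqrt(1149) ≈ -3.0 - 33.897*I
-530/K - 3172/754 = -530/(-3 - I*sqrt(1149)) - 3172/754 = -530/(-3 - I*sqrt(1149)) - 3172*1/754 = -530/(-3 - I*sqrt(1149)) - 122/29 = -122/29 - 530/(-3 - I*sqrt(1149))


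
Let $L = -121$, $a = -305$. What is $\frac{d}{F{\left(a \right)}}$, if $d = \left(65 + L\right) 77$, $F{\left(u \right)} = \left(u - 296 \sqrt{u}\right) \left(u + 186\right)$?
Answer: $- \frac{616}{1494657} + \frac{182336 i \sqrt{305}}{455870385} \approx -0.00041213 + 0.0069852 i$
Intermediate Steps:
$F{\left(u \right)} = \left(186 + u\right) \left(u - 296 \sqrt{u}\right)$ ($F{\left(u \right)} = \left(u - 296 \sqrt{u}\right) \left(186 + u\right) = \left(186 + u\right) \left(u - 296 \sqrt{u}\right)$)
$d = -4312$ ($d = \left(65 - 121\right) 77 = \left(-56\right) 77 = -4312$)
$\frac{d}{F{\left(a \right)}} = - \frac{4312}{\left(-305\right)^{2} - 55056 \sqrt{-305} - 296 \left(-305\right)^{\frac{3}{2}} + 186 \left(-305\right)} = - \frac{4312}{93025 - 55056 i \sqrt{305} - 296 \left(- 305 i \sqrt{305}\right) - 56730} = - \frac{4312}{93025 - 55056 i \sqrt{305} + 90280 i \sqrt{305} - 56730} = - \frac{4312}{36295 + 35224 i \sqrt{305}}$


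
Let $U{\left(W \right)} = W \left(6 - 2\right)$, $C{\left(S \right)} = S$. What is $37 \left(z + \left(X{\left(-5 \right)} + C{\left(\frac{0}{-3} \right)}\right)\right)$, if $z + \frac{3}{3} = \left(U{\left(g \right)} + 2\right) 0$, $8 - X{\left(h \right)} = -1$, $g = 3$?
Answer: $296$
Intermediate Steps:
$X{\left(h \right)} = 9$ ($X{\left(h \right)} = 8 - -1 = 8 + 1 = 9$)
$U{\left(W \right)} = 4 W$ ($U{\left(W \right)} = W 4 = 4 W$)
$z = -1$ ($z = -1 + \left(4 \cdot 3 + 2\right) 0 = -1 + \left(12 + 2\right) 0 = -1 + 14 \cdot 0 = -1 + 0 = -1$)
$37 \left(z + \left(X{\left(-5 \right)} + C{\left(\frac{0}{-3} \right)}\right)\right) = 37 \left(-1 + \left(9 + \frac{0}{-3}\right)\right) = 37 \left(-1 + \left(9 + 0 \left(- \frac{1}{3}\right)\right)\right) = 37 \left(-1 + \left(9 + 0\right)\right) = 37 \left(-1 + 9\right) = 37 \cdot 8 = 296$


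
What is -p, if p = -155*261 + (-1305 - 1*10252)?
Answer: 52012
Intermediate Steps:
p = -52012 (p = -40455 + (-1305 - 10252) = -40455 - 11557 = -52012)
-p = -1*(-52012) = 52012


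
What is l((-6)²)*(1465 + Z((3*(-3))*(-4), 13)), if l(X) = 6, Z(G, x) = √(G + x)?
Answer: 8832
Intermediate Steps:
l((-6)²)*(1465 + Z((3*(-3))*(-4), 13)) = 6*(1465 + √((3*(-3))*(-4) + 13)) = 6*(1465 + √(-9*(-4) + 13)) = 6*(1465 + √(36 + 13)) = 6*(1465 + √49) = 6*(1465 + 7) = 6*1472 = 8832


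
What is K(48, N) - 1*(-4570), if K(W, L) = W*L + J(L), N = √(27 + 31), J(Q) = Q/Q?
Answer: 4571 + 48*√58 ≈ 4936.6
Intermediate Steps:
J(Q) = 1
N = √58 ≈ 7.6158
K(W, L) = 1 + L*W (K(W, L) = W*L + 1 = L*W + 1 = 1 + L*W)
K(48, N) - 1*(-4570) = (1 + √58*48) - 1*(-4570) = (1 + 48*√58) + 4570 = 4571 + 48*√58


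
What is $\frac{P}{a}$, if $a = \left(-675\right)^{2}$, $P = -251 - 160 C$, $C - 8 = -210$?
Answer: $\frac{32069}{455625} \approx 0.070385$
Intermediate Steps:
$C = -202$ ($C = 8 - 210 = -202$)
$P = 32069$ ($P = -251 - -32320 = -251 + 32320 = 32069$)
$a = 455625$
$\frac{P}{a} = \frac{32069}{455625}$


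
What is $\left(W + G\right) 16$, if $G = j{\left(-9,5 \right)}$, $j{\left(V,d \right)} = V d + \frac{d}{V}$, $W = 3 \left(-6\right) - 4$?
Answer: $- \frac{9728}{9} \approx -1080.9$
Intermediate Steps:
$W = -22$ ($W = -18 - 4 = -22$)
$G = - \frac{410}{9}$ ($G = \left(-9\right) 5 + \frac{5}{-9} = -45 + 5 \left(- \frac{1}{9}\right) = -45 - \frac{5}{9} = - \frac{410}{9} \approx -45.556$)
$\left(W + G\right) 16 = \left(-22 - \frac{410}{9}\right) 16 = \left(- \frac{608}{9}\right) 16 = - \frac{9728}{9}$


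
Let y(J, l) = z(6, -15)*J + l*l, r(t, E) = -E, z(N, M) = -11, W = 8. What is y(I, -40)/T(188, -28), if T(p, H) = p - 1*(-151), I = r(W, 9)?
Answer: 1699/339 ≈ 5.0118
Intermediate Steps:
I = -9 (I = -1*9 = -9)
T(p, H) = 151 + p (T(p, H) = p + 151 = 151 + p)
y(J, l) = l² - 11*J (y(J, l) = -11*J + l*l = -11*J + l² = l² - 11*J)
y(I, -40)/T(188, -28) = ((-40)² - 11*(-9))/(151 + 188) = (1600 + 99)/339 = 1699*(1/339) = 1699/339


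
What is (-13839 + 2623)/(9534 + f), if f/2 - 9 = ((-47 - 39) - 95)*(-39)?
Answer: -5608/11835 ≈ -0.47385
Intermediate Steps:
f = 14136 (f = 18 + 2*(((-47 - 39) - 95)*(-39)) = 18 + 2*((-86 - 95)*(-39)) = 18 + 2*(-181*(-39)) = 18 + 2*7059 = 18 + 14118 = 14136)
(-13839 + 2623)/(9534 + f) = (-13839 + 2623)/(9534 + 14136) = -11216/23670 = -11216*1/23670 = -5608/11835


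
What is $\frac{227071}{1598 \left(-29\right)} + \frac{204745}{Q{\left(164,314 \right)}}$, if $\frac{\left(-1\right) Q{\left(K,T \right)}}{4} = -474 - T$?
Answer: $\frac{4386282499}{73034992} \approx 60.057$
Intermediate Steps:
$Q{\left(K,T \right)} = 1896 + 4 T$ ($Q{\left(K,T \right)} = - 4 \left(-474 - T\right) = 1896 + 4 T$)
$\frac{227071}{1598 \left(-29\right)} + \frac{204745}{Q{\left(164,314 \right)}} = \frac{227071}{1598 \left(-29\right)} + \frac{204745}{1896 + 4 \cdot 314} = \frac{227071}{-46342} + \frac{204745}{1896 + 1256} = 227071 \left(- \frac{1}{46342}\right) + \frac{204745}{3152} = - \frac{227071}{46342} + 204745 \cdot \frac{1}{3152} = - \frac{227071}{46342} + \frac{204745}{3152} = \frac{4386282499}{73034992}$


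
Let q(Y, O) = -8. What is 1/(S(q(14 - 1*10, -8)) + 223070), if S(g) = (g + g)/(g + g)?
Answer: 1/223071 ≈ 4.4829e-6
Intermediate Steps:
S(g) = 1 (S(g) = (2*g)/((2*g)) = (2*g)*(1/(2*g)) = 1)
1/(S(q(14 - 1*10, -8)) + 223070) = 1/(1 + 223070) = 1/223071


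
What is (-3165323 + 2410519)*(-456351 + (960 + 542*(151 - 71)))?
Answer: 311002646924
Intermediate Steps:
(-3165323 + 2410519)*(-456351 + (960 + 542*(151 - 71))) = -754804*(-456351 + (960 + 542*80)) = -754804*(-456351 + (960 + 43360)) = -754804*(-456351 + 44320) = -754804*(-412031) = 311002646924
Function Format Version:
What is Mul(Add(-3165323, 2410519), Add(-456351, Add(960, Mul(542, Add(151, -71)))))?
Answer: 311002646924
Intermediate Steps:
Mul(Add(-3165323, 2410519), Add(-456351, Add(960, Mul(542, Add(151, -71))))) = Mul(-754804, Add(-456351, Add(960, Mul(542, 80)))) = Mul(-754804, Add(-456351, Add(960, 43360))) = Mul(-754804, Add(-456351, 44320)) = Mul(-754804, -412031) = 311002646924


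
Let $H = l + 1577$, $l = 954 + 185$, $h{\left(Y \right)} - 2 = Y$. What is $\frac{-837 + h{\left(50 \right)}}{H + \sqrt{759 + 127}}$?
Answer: $- \frac{213206}{737577} + \frac{157 \sqrt{886}}{1475154} \approx -0.28589$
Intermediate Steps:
$h{\left(Y \right)} = 2 + Y$
$l = 1139$
$H = 2716$ ($H = 1139 + 1577 = 2716$)
$\frac{-837 + h{\left(50 \right)}}{H + \sqrt{759 + 127}} = \frac{-837 + \left(2 + 50\right)}{2716 + \sqrt{759 + 127}} = \frac{-837 + 52}{2716 + \sqrt{886}} = - \frac{785}{2716 + \sqrt{886}}$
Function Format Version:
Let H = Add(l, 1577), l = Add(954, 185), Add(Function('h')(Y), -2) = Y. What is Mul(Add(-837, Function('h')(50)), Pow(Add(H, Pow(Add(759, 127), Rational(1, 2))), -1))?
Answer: Add(Rational(-213206, 737577), Mul(Rational(157, 1475154), Pow(886, Rational(1, 2)))) ≈ -0.28589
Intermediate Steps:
Function('h')(Y) = Add(2, Y)
l = 1139
H = 2716 (H = Add(1139, 1577) = 2716)
Mul(Add(-837, Function('h')(50)), Pow(Add(H, Pow(Add(759, 127), Rational(1, 2))), -1)) = Mul(Add(-837, Add(2, 50)), Pow(Add(2716, Pow(Add(759, 127), Rational(1, 2))), -1)) = Mul(Add(-837, 52), Pow(Add(2716, Pow(886, Rational(1, 2))), -1)) = Mul(-785, Pow(Add(2716, Pow(886, Rational(1, 2))), -1))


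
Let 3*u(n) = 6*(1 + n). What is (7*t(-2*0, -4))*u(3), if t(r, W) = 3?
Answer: 168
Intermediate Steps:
u(n) = 2 + 2*n (u(n) = (6*(1 + n))/3 = (6 + 6*n)/3 = 2 + 2*n)
(7*t(-2*0, -4))*u(3) = (7*3)*(2 + 2*3) = 21*(2 + 6) = 21*8 = 168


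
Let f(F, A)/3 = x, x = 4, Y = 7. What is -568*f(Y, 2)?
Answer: -6816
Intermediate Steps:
f(F, A) = 12 (f(F, A) = 3*4 = 12)
-568*f(Y, 2) = -568*12 = -6816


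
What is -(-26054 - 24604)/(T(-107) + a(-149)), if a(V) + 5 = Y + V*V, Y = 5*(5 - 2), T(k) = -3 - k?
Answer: 50658/22315 ≈ 2.2701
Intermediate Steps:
Y = 15 (Y = 5*3 = 15)
a(V) = 10 + V² (a(V) = -5 + (15 + V*V) = -5 + (15 + V²) = 10 + V²)
-(-26054 - 24604)/(T(-107) + a(-149)) = -(-26054 - 24604)/((-3 - 1*(-107)) + (10 + (-149)²)) = -(-50658)/((-3 + 107) + (10 + 22201)) = -(-50658)/(104 + 22211) = -(-50658)/22315 = -1*(-50658/22315) = 50658/22315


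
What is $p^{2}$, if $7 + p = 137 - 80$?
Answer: $2500$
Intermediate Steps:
$p = 50$ ($p = -7 + \left(137 - 80\right) = -7 + 57 = 50$)
$p^{2} = 50^{2} = 2500$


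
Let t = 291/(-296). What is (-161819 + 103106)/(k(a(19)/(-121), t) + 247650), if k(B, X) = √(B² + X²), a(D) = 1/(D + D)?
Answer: -1346678616972272538240/5680257515165766059203 + 39954431352*√447573063985/28401287575828830296015 ≈ -0.23708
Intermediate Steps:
t = -291/296 (t = 291*(-1/296) = -291/296 ≈ -0.98311)
a(D) = 1/(2*D)
(-161819 + 103106)/(k(a(19)/(-121), t) + 247650) = (-161819 + 103106)/(√((((½)/19)/(-121))² + (-291/296)²) + 247650) = -58713/(√((((½)*(1/19))*(-1/121))² + 84681/87616) + 247650) = -58713/(√(((1/38)*(-1/121))² + 84681/87616) + 247650) = -58713/(√((-1/4598)² + 84681/87616) + 247650) = -58713/(√(1/21141604 + 84681/87616) + 247650) = -58713/(√(447573063985/463085694016) + 247650) = -58713/(√447573063985/680504 + 247650) = -58713/(247650 + √447573063985/680504)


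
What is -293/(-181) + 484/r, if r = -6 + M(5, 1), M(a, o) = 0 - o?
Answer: -85553/1267 ≈ -67.524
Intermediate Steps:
M(a, o) = -o
r = -7 (r = -6 - 1*1 = -6 - 1 = -7)
-293/(-181) + 484/r = -293/(-181) + 484/(-7) = -293*(-1/181) + 484*(-⅐) = 293/181 - 484/7 = -85553/1267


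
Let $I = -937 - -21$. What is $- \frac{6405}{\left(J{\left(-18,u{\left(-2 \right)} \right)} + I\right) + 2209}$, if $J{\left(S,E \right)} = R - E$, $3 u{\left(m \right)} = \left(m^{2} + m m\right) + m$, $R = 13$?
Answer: $- \frac{6405}{1304} \approx -4.9118$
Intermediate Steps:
$I = -916$ ($I = -937 + 21 = -916$)
$u{\left(m \right)} = \frac{m}{3} + \frac{2 m^{2}}{3}$ ($u{\left(m \right)} = \frac{\left(m^{2} + m m\right) + m}{3} = \frac{\left(m^{2} + m^{2}\right) + m}{3} = \frac{2 m^{2} + m}{3} = \frac{m + 2 m^{2}}{3} = \frac{m}{3} + \frac{2 m^{2}}{3}$)
$J{\left(S,E \right)} = 13 - E$
$- \frac{6405}{\left(J{\left(-18,u{\left(-2 \right)} \right)} + I\right) + 2209} = - \frac{6405}{\left(\left(13 - \frac{1}{3} \left(-2\right) \left(1 + 2 \left(-2\right)\right)\right) - 916\right) + 2209} = - \frac{6405}{\left(\left(13 - \frac{1}{3} \left(-2\right) \left(1 - 4\right)\right) - 916\right) + 2209} = - \frac{6405}{\left(\left(13 - \frac{1}{3} \left(-2\right) \left(-3\right)\right) - 916\right) + 2209} = - \frac{6405}{\left(\left(13 - 2\right) - 916\right) + 2209} = - \frac{6405}{\left(11 - 916\right) + 2209} = - \frac{6405}{-905 + 2209} = - \frac{6405}{1304}$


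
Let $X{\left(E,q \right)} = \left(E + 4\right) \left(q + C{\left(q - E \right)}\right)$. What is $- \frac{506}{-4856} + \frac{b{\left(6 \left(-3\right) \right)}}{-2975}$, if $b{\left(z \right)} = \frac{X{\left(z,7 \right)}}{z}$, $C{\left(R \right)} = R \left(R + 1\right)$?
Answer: $- \frac{69719}{1031900} \approx -0.067564$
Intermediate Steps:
$C{\left(R \right)} = R \left(1 + R\right)$
$X{\left(E,q \right)} = \left(4 + E\right) \left(q + \left(q - E\right) \left(1 + q - E\right)\right)$ ($X{\left(E,q \right)} = \left(E + 4\right) \left(q + \left(q - E\right) \left(1 - \left(E - q\right)\right)\right) = \left(4 + E\right) \left(q + \left(q - E\right) \left(1 + q - E\right)\right)$)
$b{\left(z \right)} = \frac{28 + 7 z - 4 \left(-7 + z\right) \left(8 - z\right) - z \left(-7 + z\right) \left(8 - z\right)}{z}$ ($b{\left(z \right)} = \frac{4 \cdot 7 + z 7 - 4 \left(z - 7\right) \left(1 + 7 - z\right) - z \left(z - 7\right) \left(1 + 7 - z\right)}{z} = \frac{28 + 7 z - 4 \left(z - 7\right) \left(8 - z\right) - z \left(z - 7\right) \left(8 - z\right)}{z} = \frac{28 + 7 z - 4 \left(-7 + z\right) \left(8 - z\right) - z \left(-7 + z\right) \left(8 - z\right)}{z}$)
$- \frac{506}{-4856} + \frac{b{\left(6 \left(-3\right) \right)}}{-2975} = - \frac{506}{-4856} + \frac{3 + \left(6 \left(-3\right)\right)^{2} - 11 \cdot 6 \left(-3\right) + \frac{252}{6 \left(-3\right)}}{-2975} = \left(-506\right) \left(- \frac{1}{4856}\right) + \left(3 + \left(-18\right)^{2} - -198 + \frac{252}{-18}\right) \left(- \frac{1}{2975}\right) = \frac{253}{2428} + \left(3 + 324 + 198 + 252 \left(- \frac{1}{18}\right)\right) \left(- \frac{1}{2975}\right) = \frac{253}{2428} + \left(3 + 324 + 198 - 14\right) \left(- \frac{1}{2975}\right) = \frac{253}{2428} + 511 \left(- \frac{1}{2975}\right) = \frac{253}{2428} - \frac{73}{425} = - \frac{69719}{1031900}$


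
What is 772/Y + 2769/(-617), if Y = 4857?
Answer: -12972709/2996769 ≈ -4.3289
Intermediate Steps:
772/Y + 2769/(-617) = 772/4857 + 2769/(-617) = 772*(1/4857) + 2769*(-1/617) = 772/4857 - 2769/617 = -12972709/2996769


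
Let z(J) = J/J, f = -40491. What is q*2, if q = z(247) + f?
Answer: -80980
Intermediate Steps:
z(J) = 1
q = -40490 (q = 1 - 40491 = -40490)
q*2 = -40490*2 = -80980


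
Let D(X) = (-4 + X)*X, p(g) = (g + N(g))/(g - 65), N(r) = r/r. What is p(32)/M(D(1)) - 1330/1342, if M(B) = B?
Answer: -1324/2013 ≈ -0.65772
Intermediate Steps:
N(r) = 1
p(g) = (1 + g)/(-65 + g) (p(g) = (g + 1)/(g - 65) = (1 + g)/(-65 + g))
D(X) = X*(-4 + X)
p(32)/M(D(1)) - 1330/1342 = ((1 + 32)/(-65 + 32))/((1*(-4 + 1))) - 1330/1342 = (33/(-33))/((1*(-3))) - 1330*1/1342 = -1/33*33/(-3) - 665/671 = -1*(-⅓) - 665/671 = ⅓ - 665/671 = -1324/2013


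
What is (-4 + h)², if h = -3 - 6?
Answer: 169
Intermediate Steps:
h = -9
(-4 + h)² = (-4 - 9)² = (-13)² = 169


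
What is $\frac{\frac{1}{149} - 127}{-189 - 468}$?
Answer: $\frac{18922}{97893} \approx 0.19329$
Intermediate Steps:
$\frac{\frac{1}{149} - 127}{-189 - 468} = \frac{\frac{1}{149} - 127}{-657} = \left(- \frac{18922}{149}\right) \left(- \frac{1}{657}\right) = \frac{18922}{97893}$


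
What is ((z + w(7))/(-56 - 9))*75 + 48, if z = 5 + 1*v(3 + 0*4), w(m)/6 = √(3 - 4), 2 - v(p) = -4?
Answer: 459/13 - 90*I/13 ≈ 35.308 - 6.9231*I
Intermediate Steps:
v(p) = 6 (v(p) = 2 - 1*(-4) = 2 + 4 = 6)
w(m) = 6*I (w(m) = 6*√(3 - 4) = 6*√(-1) = 6*I)
z = 11 (z = 5 + 1*6 = 5 + 6 = 11)
((z + w(7))/(-56 - 9))*75 + 48 = ((11 + 6*I)/(-56 - 9))*75 + 48 = ((11 + 6*I)/(-65))*75 + 48 = ((11 + 6*I)*(-1/65))*75 + 48 = (-11/65 - 6*I/65)*75 + 48 = (-165/13 - 90*I/13) + 48 = 459/13 - 90*I/13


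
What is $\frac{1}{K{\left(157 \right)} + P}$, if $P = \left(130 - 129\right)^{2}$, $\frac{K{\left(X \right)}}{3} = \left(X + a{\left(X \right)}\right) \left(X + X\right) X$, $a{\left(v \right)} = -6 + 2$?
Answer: $\frac{1}{22627783} \approx 4.4193 \cdot 10^{-8}$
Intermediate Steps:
$a{\left(v \right)} = -4$
$K{\left(X \right)} = 6 X^{2} \left(-4 + X\right)$ ($K{\left(X \right)} = 3 \left(X - 4\right) \left(X + X\right) X = 3 \left(-4 + X\right) 2 X X = 3 \cdot 2 X \left(-4 + X\right) X = 3 \cdot 2 X^{2} \left(-4 + X\right) = 6 X^{2} \left(-4 + X\right)$)
$P = 1$ ($P = 1^{2} = 1$)
$\frac{1}{K{\left(157 \right)} + P} = \frac{1}{6 \cdot 157^{2} \left(-4 + 157\right) + 1} = \frac{1}{6 \cdot 24649 \cdot 153 + 1} = \frac{1}{22627782 + 1} = \frac{1}{22627783}$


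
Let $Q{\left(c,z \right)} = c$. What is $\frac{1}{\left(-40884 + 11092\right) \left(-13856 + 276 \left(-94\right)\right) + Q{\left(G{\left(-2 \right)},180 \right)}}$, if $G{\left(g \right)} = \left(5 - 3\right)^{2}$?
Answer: $\frac{1}{1185721604} \approx 8.4337 \cdot 10^{-10}$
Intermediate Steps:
$G{\left(g \right)} = 4$ ($G{\left(g \right)} = 2^{2} = 4$)
$\frac{1}{\left(-40884 + 11092\right) \left(-13856 + 276 \left(-94\right)\right) + Q{\left(G{\left(-2 \right)},180 \right)}} = \frac{1}{\left(-40884 + 11092\right) \left(-13856 + 276 \left(-94\right)\right) + 4} = \frac{1}{- 29792 \left(-13856 - 25944\right) + 4} = \frac{1}{\left(-29792\right) \left(-39800\right) + 4} = \frac{1}{1185721600 + 4} = \frac{1}{1185721604}$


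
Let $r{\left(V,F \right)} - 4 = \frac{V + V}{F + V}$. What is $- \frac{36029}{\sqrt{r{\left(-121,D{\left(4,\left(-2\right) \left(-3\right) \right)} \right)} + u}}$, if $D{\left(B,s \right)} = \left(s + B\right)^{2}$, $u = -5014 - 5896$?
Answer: $\frac{36029 i \sqrt{300279}}{57196} \approx 345.18 i$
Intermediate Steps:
$u = -10910$ ($u = -5014 - 5896 = -10910$)
$D{\left(B,s \right)} = \left(B + s\right)^{2}$
$r{\left(V,F \right)} = 4 + \frac{2 V}{F + V}$ ($r{\left(V,F \right)} = 4 + \frac{V + V}{F + V} = 4 + \frac{2 V}{F + V}$)
$- \frac{36029}{\sqrt{r{\left(-121,D{\left(4,\left(-2\right) \left(-3\right) \right)} \right)} + u}} = - \frac{36029}{\sqrt{\frac{2 \left(2 \left(4 - -6\right)^{2} + 3 \left(-121\right)\right)}{\left(4 - -6\right)^{2} - 121} - 10910}} = - \frac{36029}{\sqrt{\frac{2 \left(2 \left(4 + 6\right)^{2} - 363\right)}{\left(4 + 6\right)^{2} - 121} - 10910}} = - \frac{36029}{\sqrt{\frac{2 \left(2 \cdot 10^{2} - 363\right)}{10^{2} - 121} - 10910}} = - \frac{36029}{\sqrt{\frac{2 \left(2 \cdot 100 - 363\right)}{100 - 121} - 10910}} = - \frac{36029}{\sqrt{\frac{2 \left(200 - 363\right)}{-21} - 10910}} = - \frac{36029}{\sqrt{2 \left(- \frac{1}{21}\right) \left(-163\right) - 10910}} = - \frac{36029}{\sqrt{\frac{326}{21} - 10910}} = - \frac{36029}{\sqrt{- \frac{228784}{21}}} = - \frac{36029}{\frac{4}{21} i \sqrt{300279}} = - 36029 \left(- \frac{i \sqrt{300279}}{57196}\right) = \frac{36029 i \sqrt{300279}}{57196}$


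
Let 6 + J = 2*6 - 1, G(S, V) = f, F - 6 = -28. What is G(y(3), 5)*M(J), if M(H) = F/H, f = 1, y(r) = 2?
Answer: -22/5 ≈ -4.4000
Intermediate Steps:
F = -22 (F = 6 - 28 = -22)
G(S, V) = 1
J = 5 (J = -6 + (2*6 - 1) = -6 + (12 - 1) = -6 + 11 = 5)
M(H) = -22/H
G(y(3), 5)*M(J) = 1*(-22/5) = -22/5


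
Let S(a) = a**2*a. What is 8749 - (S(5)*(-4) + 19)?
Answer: 9230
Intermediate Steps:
S(a) = a**3
8749 - (S(5)*(-4) + 19) = 8749 - (5**3*(-4) + 19) = 8749 - (125*(-4) + 19) = 8749 - (-500 + 19) = 8749 - 1*(-481) = 8749 + 481 = 9230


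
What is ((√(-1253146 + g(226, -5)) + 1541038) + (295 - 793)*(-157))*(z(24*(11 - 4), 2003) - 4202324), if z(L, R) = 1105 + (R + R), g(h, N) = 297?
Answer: -6796228022712 - 4197213*I*√1252849 ≈ -6.7962e+12 - 4.698e+9*I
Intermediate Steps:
z(L, R) = 1105 + 2*R
((√(-1253146 + g(226, -5)) + 1541038) + (295 - 793)*(-157))*(z(24*(11 - 4), 2003) - 4202324) = ((√(-1253146 + 297) + 1541038) + (295 - 793)*(-157))*((1105 + 2*2003) - 4202324) = ((√(-1252849) + 1541038) - 498*(-157))*((1105 + 4006) - 4202324) = ((I*√1252849 + 1541038) + 78186)*(5111 - 4202324) = ((1541038 + I*√1252849) + 78186)*(-4197213) = (1619224 + I*√1252849)*(-4197213) = -6796228022712 - 4197213*I*√1252849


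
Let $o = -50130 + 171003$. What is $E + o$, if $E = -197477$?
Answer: $-76604$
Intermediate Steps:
$o = 120873$
$E + o = -197477 + 120873 = -76604$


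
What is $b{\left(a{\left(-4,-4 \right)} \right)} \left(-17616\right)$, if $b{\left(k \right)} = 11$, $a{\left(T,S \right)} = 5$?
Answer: $-193776$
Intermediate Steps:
$b{\left(a{\left(-4,-4 \right)} \right)} \left(-17616\right) = 11 \left(-17616\right) = -193776$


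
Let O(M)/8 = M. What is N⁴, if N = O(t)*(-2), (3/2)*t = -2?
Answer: 16777216/81 ≈ 2.0713e+5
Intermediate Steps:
t = -4/3 (t = (⅔)*(-2) = -4/3 ≈ -1.3333)
O(M) = 8*M
N = 64/3 (N = (8*(-4/3))*(-2) = -32/3*(-2) = 64/3 ≈ 21.333)
N⁴ = (64/3)⁴ = 16777216/81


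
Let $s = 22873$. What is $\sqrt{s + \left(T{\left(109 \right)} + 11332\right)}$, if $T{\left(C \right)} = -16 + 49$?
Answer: $\sqrt{34238} \approx 185.04$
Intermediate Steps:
$T{\left(C \right)} = 33$
$\sqrt{s + \left(T{\left(109 \right)} + 11332\right)} = \sqrt{22873 + \left(33 + 11332\right)} = \sqrt{22873 + 11365} = \sqrt{34238}$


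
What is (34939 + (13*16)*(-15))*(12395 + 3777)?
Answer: 514576868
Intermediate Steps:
(34939 + (13*16)*(-15))*(12395 + 3777) = (34939 + 208*(-15))*16172 = (34939 - 3120)*16172 = 31819*16172 = 514576868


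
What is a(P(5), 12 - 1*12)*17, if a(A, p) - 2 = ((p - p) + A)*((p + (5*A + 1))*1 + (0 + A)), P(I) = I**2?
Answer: 64209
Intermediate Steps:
a(A, p) = 2 + A*(1 + p + 6*A) (a(A, p) = 2 + ((p - p) + A)*((p + (5*A + 1))*1 + (0 + A)) = 2 + (0 + A)*((p + (1 + 5*A))*1 + A) = 2 + A*((1 + p + 5*A)*1 + A) = 2 + A*((1 + p + 5*A) + A) = 2 + A*(1 + p + 6*A))
a(P(5), 12 - 1*12)*17 = (2 + 5**2 + 6*(5**2)**2 + 5**2*(12 - 1*12))*17 = (2 + 25 + 6*25**2 + 25*(12 - 12))*17 = (2 + 25 + 6*625 + 25*0)*17 = (2 + 25 + 3750 + 0)*17 = 3777*17 = 64209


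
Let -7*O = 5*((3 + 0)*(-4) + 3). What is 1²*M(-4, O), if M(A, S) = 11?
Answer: 11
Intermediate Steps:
O = 45/7 (O = -5*((3 + 0)*(-4) + 3)/7 = -5*(3*(-4) + 3)/7 = -5*(-12 + 3)/7 = -5*(-9)/7 = -⅐*(-45) = 45/7 ≈ 6.4286)
1²*M(-4, O) = 1²*11 = 1*11 = 11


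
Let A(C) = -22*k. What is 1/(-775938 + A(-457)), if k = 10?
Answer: -1/776158 ≈ -1.2884e-6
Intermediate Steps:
A(C) = -220 (A(C) = -22*10 = -220)
1/(-775938 + A(-457)) = 1/(-775938 - 220) = 1/(-776158) = -1/776158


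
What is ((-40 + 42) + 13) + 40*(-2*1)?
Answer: -65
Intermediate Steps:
((-40 + 42) + 13) + 40*(-2*1) = (2 + 13) + 40*(-2) = 15 - 80 = -65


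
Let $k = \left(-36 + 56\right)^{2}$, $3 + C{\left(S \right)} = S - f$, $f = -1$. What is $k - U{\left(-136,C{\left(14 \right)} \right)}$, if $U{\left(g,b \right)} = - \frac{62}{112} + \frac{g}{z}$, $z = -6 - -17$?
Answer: $\frac{254357}{616} \approx 412.92$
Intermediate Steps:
$z = 11$ ($z = -6 + 17 = 11$)
$C{\left(S \right)} = -2 + S$ ($C{\left(S \right)} = -3 + \left(S - -1\right) = -3 + \left(S + 1\right) = -3 + \left(1 + S\right) = -2 + S$)
$k = 400$ ($k = 20^{2} = 400$)
$U{\left(g,b \right)} = - \frac{31}{56} + \frac{g}{11}$ ($U{\left(g,b \right)} = - \frac{62}{112} + \frac{g}{11} = \left(-62\right) \frac{1}{112} + g \frac{1}{11} = - \frac{31}{56} + \frac{g}{11}$)
$k - U{\left(-136,C{\left(14 \right)} \right)} = 400 - \left(- \frac{31}{56} + \frac{1}{11} \left(-136\right)\right) = 400 - \left(- \frac{31}{56} - \frac{136}{11}\right) = 400 - - \frac{7957}{616} = 400 + \frac{7957}{616} = \frac{254357}{616}$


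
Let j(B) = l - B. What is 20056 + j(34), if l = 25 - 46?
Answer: 20001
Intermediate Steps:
l = -21
j(B) = -21 - B
20056 + j(34) = 20056 + (-21 - 1*34) = 20056 + (-21 - 34) = 20056 - 55 = 20001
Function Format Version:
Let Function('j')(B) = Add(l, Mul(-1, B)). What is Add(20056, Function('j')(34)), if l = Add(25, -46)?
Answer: 20001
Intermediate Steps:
l = -21
Function('j')(B) = Add(-21, Mul(-1, B))
Add(20056, Function('j')(34)) = Add(20056, Add(-21, Mul(-1, 34))) = Add(20056, Add(-21, -34)) = Add(20056, -55) = 20001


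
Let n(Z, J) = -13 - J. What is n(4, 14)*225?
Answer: -6075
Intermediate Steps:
n(4, 14)*225 = (-13 - 1*14)*225 = (-13 - 14)*225 = -27*225 = -6075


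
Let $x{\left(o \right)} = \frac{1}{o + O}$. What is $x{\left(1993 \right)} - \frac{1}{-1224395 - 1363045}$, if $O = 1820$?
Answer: $\frac{287917}{1096212080} \approx 0.00026265$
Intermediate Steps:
$x{\left(o \right)} = \frac{1}{1820 + o}$ ($x{\left(o \right)} = \frac{1}{o + 1820} = \frac{1}{1820 + o}$)
$x{\left(1993 \right)} - \frac{1}{-1224395 - 1363045} = \frac{1}{1820 + 1993} - \frac{1}{-1224395 - 1363045} = \frac{1}{3813} - \frac{1}{-2587440} = \frac{1}{3813} - - \frac{1}{2587440} = \frac{1}{3813} + \frac{1}{2587440} = \frac{287917}{1096212080}$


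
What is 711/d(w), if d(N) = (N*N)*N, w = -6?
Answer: -79/24 ≈ -3.2917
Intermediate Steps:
d(N) = N**3 (d(N) = N**2*N = N**3)
711/d(w) = 711/((-6)**3) = 711/(-216) = 711*(-1/216) = -79/24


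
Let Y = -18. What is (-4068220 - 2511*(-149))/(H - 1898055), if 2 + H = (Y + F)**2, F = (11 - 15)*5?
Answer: 3694081/1896613 ≈ 1.9477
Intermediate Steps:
F = -20 (F = -4*5 = -20)
H = 1442 (H = -2 + (-18 - 20)**2 = -2 + (-38)**2 = -2 + 1444 = 1442)
(-4068220 - 2511*(-149))/(H - 1898055) = (-4068220 - 2511*(-149))/(1442 - 1898055) = (-4068220 + 374139)/(-1896613) = -3694081*(-1/1896613) = 3694081/1896613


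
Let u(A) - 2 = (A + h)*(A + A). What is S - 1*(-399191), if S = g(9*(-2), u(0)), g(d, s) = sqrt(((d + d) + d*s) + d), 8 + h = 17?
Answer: 399191 + 3*I*sqrt(10) ≈ 3.9919e+5 + 9.4868*I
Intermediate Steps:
h = 9 (h = -8 + 17 = 9)
u(A) = 2 + 2*A*(9 + A) (u(A) = 2 + (A + 9)*(A + A) = 2 + (9 + A)*(2*A) = 2 + 2*A*(9 + A))
g(d, s) = sqrt(3*d + d*s) (g(d, s) = sqrt((2*d + d*s) + d) = sqrt(3*d + d*s))
S = 3*I*sqrt(10) (S = sqrt((9*(-2))*(3 + (2 + 2*0**2 + 18*0))) = sqrt(-18*(3 + (2 + 2*0 + 0))) = sqrt(-18*(3 + (2 + 0 + 0))) = sqrt(-18*(3 + 2)) = sqrt(-18*5) = sqrt(-90) = 3*I*sqrt(10) ≈ 9.4868*I)
S - 1*(-399191) = 3*I*sqrt(10) - 1*(-399191) = 3*I*sqrt(10) + 399191 = 399191 + 3*I*sqrt(10)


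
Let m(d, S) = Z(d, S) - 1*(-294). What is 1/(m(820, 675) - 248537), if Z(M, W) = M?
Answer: -1/247423 ≈ -4.0417e-6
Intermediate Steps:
m(d, S) = 294 + d (m(d, S) = d - 1*(-294) = d + 294 = 294 + d)
1/(m(820, 675) - 248537) = 1/((294 + 820) - 248537) = 1/(1114 - 248537) = 1/(-247423) = -1/247423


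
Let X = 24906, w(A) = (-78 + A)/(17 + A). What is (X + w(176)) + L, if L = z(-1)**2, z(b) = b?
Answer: 4807149/193 ≈ 24908.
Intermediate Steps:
w(A) = (-78 + A)/(17 + A)
L = 1 (L = (-1)**2 = 1)
(X + w(176)) + L = (24906 + (-78 + 176)/(17 + 176)) + 1 = (24906 + 98/193) + 1 = 4806956/193 + 1 = 4807149/193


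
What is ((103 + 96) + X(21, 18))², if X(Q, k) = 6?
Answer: 42025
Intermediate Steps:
((103 + 96) + X(21, 18))² = ((103 + 96) + 6)² = (199 + 6)² = 205² = 42025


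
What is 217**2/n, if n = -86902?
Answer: -47089/86902 ≈ -0.54186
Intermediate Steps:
217**2/n = 217**2/(-86902) = 47089*(-1/86902) = -47089/86902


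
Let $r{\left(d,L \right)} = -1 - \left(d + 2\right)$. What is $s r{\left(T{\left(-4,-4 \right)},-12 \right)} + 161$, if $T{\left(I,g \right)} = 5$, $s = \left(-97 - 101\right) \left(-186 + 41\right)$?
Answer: $-229519$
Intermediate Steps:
$s = 28710$ ($s = \left(-198\right) \left(-145\right) = 28710$)
$r{\left(d,L \right)} = -3 - d$ ($r{\left(d,L \right)} = -1 - \left(2 + d\right) = -3 - d$)
$s r{\left(T{\left(-4,-4 \right)},-12 \right)} + 161 = 28710 \left(-3 - 5\right) + 161 = 28710 \left(-8\right) + 161 = -229680 + 161 = -229519$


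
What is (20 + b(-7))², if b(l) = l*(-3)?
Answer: 1681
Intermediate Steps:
b(l) = -3*l
(20 + b(-7))² = (20 - 3*(-7))² = (20 + 21)² = 41² = 1681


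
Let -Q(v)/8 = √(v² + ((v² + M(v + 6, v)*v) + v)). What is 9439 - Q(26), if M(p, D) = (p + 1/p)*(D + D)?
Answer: 9439 + 4*√178737 ≈ 11130.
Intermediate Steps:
M(p, D) = 2*D*(p + 1/p) (M(p, D) = (p + 1/p)*(2*D) = 2*D*(p + 1/p))
Q(v) = -8*√(v + 2*v² + 2*v²*(1 + (6 + v)²)/(6 + v)) (Q(v) = -8*√(v² + ((v² + (2*v*(1 + (v + 6)²)/(v + 6))*v) + v)) = -8*√(v² + ((v² + (2*v*(1 + (6 + v)²)/(6 + v))*v) + v)) = -8*√(v² + ((v² + 2*v²*(1 + (6 + v)²)/(6 + v)) + v)) = -8*√(v² + (v + v² + 2*v²*(1 + (6 + v)²)/(6 + v))) = -8*√(v + 2*v² + 2*v²*(1 + (6 + v)²)/(6 + v)))
9439 - Q(26) = 9439 - (-8)*√(26*(6 + 2*26³ + 26*26² + 87*26)/(6 + 26)) = 9439 - (-8)*√(26*(6 + 2*17576 + 26*676 + 2262)/32) = 9439 - (-8)*√(26*(1/32)*(6 + 35152 + 17576 + 2262)) = 9439 - (-8)*√(26*(1/32)*54996) = 9439 - (-8)*√(178737/4) = 9439 - (-8)*√178737/2 = 9439 - (-4)*√178737 = 9439 + 4*√178737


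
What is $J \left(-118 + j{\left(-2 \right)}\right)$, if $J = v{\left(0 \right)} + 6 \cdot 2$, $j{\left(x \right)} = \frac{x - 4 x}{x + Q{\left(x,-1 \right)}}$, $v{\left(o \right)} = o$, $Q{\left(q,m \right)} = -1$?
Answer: $-1440$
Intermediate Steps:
$j{\left(x \right)} = - \frac{3 x}{-1 + x}$ ($j{\left(x \right)} = \frac{x - 4 x}{x - 1} = \frac{\left(-3\right) x}{-1 + x} = - \frac{3 x}{-1 + x}$)
$J = 12$ ($J = 0 + 6 \cdot 2 = 0 + 12 = 12$)
$J \left(-118 + j{\left(-2 \right)}\right) = 12 \left(-118 - - \frac{6}{-1 - 2}\right) = 12 \left(-118 - - \frac{6}{-3}\right) = 12 \left(-118 - \left(-6\right) \left(- \frac{1}{3}\right)\right) = 12 \left(-118 - 2\right) = 12 \left(-120\right) = -1440$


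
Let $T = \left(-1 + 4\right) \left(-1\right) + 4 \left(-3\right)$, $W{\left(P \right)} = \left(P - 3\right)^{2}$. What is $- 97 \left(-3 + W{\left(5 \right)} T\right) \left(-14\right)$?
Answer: $-85554$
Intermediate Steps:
$W{\left(P \right)} = \left(-3 + P\right)^{2}$
$T = -15$ ($T = 3 \left(-1\right) - 12 = -3 - 12 = -15$)
$- 97 \left(-3 + W{\left(5 \right)} T\right) \left(-14\right) = - 97 \left(-3 + \left(-3 + 5\right)^{2} \left(-15\right)\right) \left(-14\right) = - 97 \left(-3 + 2^{2} \left(-15\right)\right) \left(-14\right) = - 97 \left(-3 + 4 \left(-15\right)\right) \left(-14\right) = - 97 \left(-3 - 60\right) \left(-14\right) = \left(-97\right) \left(-63\right) \left(-14\right) = 6111 \left(-14\right) = -85554$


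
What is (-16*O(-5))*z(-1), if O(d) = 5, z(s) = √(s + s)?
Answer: -80*I*√2 ≈ -113.14*I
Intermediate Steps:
z(s) = √2*√s (z(s) = √(2*s) = √2*√s)
(-16*O(-5))*z(-1) = (-16*5)*(√2*√(-1)) = -80*√2*I = -80*I*√2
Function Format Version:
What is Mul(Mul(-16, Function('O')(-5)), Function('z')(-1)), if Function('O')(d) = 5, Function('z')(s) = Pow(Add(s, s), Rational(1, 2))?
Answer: Mul(-80, I, Pow(2, Rational(1, 2))) ≈ Mul(-113.14, I)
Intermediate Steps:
Function('z')(s) = Mul(Pow(2, Rational(1, 2)), Pow(s, Rational(1, 2))) (Function('z')(s) = Pow(Mul(2, s), Rational(1, 2)) = Mul(Pow(2, Rational(1, 2)), Pow(s, Rational(1, 2))))
Mul(Mul(-16, Function('O')(-5)), Function('z')(-1)) = Mul(Mul(-16, 5), Mul(Pow(2, Rational(1, 2)), Pow(-1, Rational(1, 2)))) = Mul(-80, Mul(Pow(2, Rational(1, 2)), I)) = Mul(-80, Mul(I, Pow(2, Rational(1, 2)))) = Mul(-80, I, Pow(2, Rational(1, 2)))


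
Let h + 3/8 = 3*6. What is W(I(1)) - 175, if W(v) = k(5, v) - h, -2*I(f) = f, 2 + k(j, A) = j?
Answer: -1517/8 ≈ -189.63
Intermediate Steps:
k(j, A) = -2 + j
I(f) = -f/2
h = 141/8 (h = -3/8 + 3*6 = -3/8 + 18 = 141/8 ≈ 17.625)
W(v) = -117/8 (W(v) = (-2 + 5) - 1*141/8 = 3 - 141/8 = -117/8)
W(I(1)) - 175 = -117/8 - 175 = -1517/8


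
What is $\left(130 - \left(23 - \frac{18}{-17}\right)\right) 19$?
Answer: $\frac{34219}{17} \approx 2012.9$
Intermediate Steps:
$\left(130 - \left(23 - \frac{18}{-17}\right)\right) 19 = \left(130 + \left(-23 + 18 \left(- \frac{1}{17}\right)\right)\right) 19 = \left(130 - \frac{409}{17}\right) 19 = \frac{1801}{17} \cdot 19 = \frac{34219}{17}$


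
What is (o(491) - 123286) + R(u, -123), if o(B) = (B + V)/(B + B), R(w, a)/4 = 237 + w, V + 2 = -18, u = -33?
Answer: -120265069/982 ≈ -1.2247e+5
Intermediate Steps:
V = -20 (V = -2 - 18 = -20)
R(w, a) = 948 + 4*w (R(w, a) = 4*(237 + w) = 948 + 4*w)
o(B) = (-20 + B)/(2*B) (o(B) = (B - 20)/(B + B) = (-20 + B)/((2*B)) = (-20 + B)*(1/(2*B)) = (-20 + B)/(2*B))
(o(491) - 123286) + R(u, -123) = ((½)*(-20 + 491)/491 - 123286) + (948 + 4*(-33)) = ((½)*(1/491)*471 - 123286) + (948 - 132) = (471/982 - 123286) + 816 = -121066381/982 + 816 = -120265069/982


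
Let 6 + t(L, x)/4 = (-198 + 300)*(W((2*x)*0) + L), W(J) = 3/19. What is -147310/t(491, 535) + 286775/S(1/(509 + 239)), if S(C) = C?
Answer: 81663081110111/380700 ≈ 2.1451e+8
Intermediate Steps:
W(J) = 3/19 (W(J) = 3*(1/19) = 3/19)
t(L, x) = 768/19 + 408*L (t(L, x) = -24 + 4*((-198 + 300)*(3/19 + L)) = -24 + 4*(102*(3/19 + L)) = -24 + 4*(306/19 + 102*L) = -24 + (1224/19 + 408*L) = 768/19 + 408*L)
-147310/t(491, 535) + 286775/S(1/(509 + 239)) = -147310/(768/19 + 408*491) + 286775/(1/(509 + 239)) = -147310/(768/19 + 200328) + 286775/(1/748) = -147310/3807000/19 + 286775/(1/748) = -147310*19/3807000 + 286775*748 = -279889/380700 + 214507700 = 81663081110111/380700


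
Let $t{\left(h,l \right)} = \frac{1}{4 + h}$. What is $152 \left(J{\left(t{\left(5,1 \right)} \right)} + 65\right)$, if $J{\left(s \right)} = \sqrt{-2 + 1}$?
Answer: $9880 + 152 i \approx 9880.0 + 152.0 i$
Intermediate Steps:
$J{\left(s \right)} = i$ ($J{\left(s \right)} = \sqrt{-1} = i$)
$152 \left(J{\left(t{\left(5,1 \right)} \right)} + 65\right) = 152 \left(i + 65\right) = 152 \left(65 + i\right) = 9880 + 152 i$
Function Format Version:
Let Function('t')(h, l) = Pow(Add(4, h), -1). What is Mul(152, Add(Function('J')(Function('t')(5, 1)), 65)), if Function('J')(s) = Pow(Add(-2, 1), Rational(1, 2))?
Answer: Add(9880, Mul(152, I)) ≈ Add(9880.0, Mul(152.00, I))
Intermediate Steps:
Function('J')(s) = I (Function('J')(s) = Pow(-1, Rational(1, 2)) = I)
Mul(152, Add(Function('J')(Function('t')(5, 1)), 65)) = Mul(152, Add(I, 65)) = Mul(152, Add(65, I)) = Add(9880, Mul(152, I))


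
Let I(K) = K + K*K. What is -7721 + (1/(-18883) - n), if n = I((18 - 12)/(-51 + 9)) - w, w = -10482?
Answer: -16842521952/925267 ≈ -18203.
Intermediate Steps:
I(K) = K + K**2
n = 513612/49 (n = ((18 - 12)/(-51 + 9))*(1 + (18 - 12)/(-51 + 9)) - 1*(-10482) = (6/(-42))*(1 + 6/(-42)) + 10482 = (6*(-1/42))*(1 + 6*(-1/42)) + 10482 = -(1 - 1/7)/7 + 10482 = -1/7*6/7 + 10482 = -6/49 + 10482 = 513612/49 ≈ 10482.)
-7721 + (1/(-18883) - n) = -7721 + (1/(-18883) - 1*513612/49) = -7721 + (-1/18883 - 513612/49) = -7721 - 9698535445/925267 = -16842521952/925267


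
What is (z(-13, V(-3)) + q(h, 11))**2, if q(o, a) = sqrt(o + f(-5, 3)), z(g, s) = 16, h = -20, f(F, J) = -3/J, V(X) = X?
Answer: (16 + I*sqrt(21))**2 ≈ 235.0 + 146.64*I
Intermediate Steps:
q(o, a) = sqrt(-1 + o) (q(o, a) = sqrt(o - 3/3) = sqrt(o - 3*1/3) = sqrt(o - 1) = sqrt(-1 + o))
(z(-13, V(-3)) + q(h, 11))**2 = (16 + sqrt(-1 - 20))**2 = (16 + sqrt(-21))**2 = (16 + I*sqrt(21))**2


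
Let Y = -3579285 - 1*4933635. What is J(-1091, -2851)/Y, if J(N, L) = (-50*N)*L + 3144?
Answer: 77759453/4256460 ≈ 18.269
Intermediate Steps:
J(N, L) = 3144 - 50*L*N (J(N, L) = -50*L*N + 3144 = 3144 - 50*L*N)
Y = -8512920 (Y = -3579285 - 4933635 = -8512920)
J(-1091, -2851)/Y = (3144 - 50*(-2851)*(-1091))/(-8512920) = (3144 - 155522050)*(-1/8512920) = -155518906*(-1/8512920) = 77759453/4256460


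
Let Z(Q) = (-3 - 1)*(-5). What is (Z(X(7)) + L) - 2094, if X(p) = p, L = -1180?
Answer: -3254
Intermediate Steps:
Z(Q) = 20 (Z(Q) = -4*(-5) = 20)
(Z(X(7)) + L) - 2094 = (20 - 1180) - 2094 = -1160 - 2094 = -3254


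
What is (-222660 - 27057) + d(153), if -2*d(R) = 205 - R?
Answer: -249743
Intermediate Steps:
d(R) = -205/2 + R/2 (d(R) = -(205 - R)/2 = -205/2 + R/2)
(-222660 - 27057) + d(153) = (-222660 - 27057) + (-205/2 + (½)*153) = -249717 + (-205/2 + 153/2) = -249717 - 26 = -249743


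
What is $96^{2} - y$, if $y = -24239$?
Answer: $33455$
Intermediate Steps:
$96^{2} - y = 96^{2} - -24239 = 9216 + 24239 = 33455$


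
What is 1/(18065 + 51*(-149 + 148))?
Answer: 1/18014 ≈ 5.5512e-5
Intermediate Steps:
1/(18065 + 51*(-149 + 148)) = 1/(18065 + 51*(-1)) = 1/(18065 - 51) = 1/18014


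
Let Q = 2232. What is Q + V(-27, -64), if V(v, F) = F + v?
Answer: 2141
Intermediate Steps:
Q + V(-27, -64) = 2232 + (-64 - 27) = 2232 - 91 = 2141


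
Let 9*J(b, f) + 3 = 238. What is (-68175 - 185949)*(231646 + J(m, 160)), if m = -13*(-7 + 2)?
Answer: -58873443564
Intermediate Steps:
m = 65 (m = -13*(-5) = 65)
J(b, f) = 235/9 (J(b, f) = -1/3 + (1/9)*238 = -1/3 + 238/9 = 235/9)
(-68175 - 185949)*(231646 + J(m, 160)) = (-68175 - 185949)*(231646 + 235/9) = -254124*2085049/9 = -58873443564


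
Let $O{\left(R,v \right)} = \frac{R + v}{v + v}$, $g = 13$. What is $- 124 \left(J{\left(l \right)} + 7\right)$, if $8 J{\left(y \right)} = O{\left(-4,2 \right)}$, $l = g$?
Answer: $- \frac{3441}{4} \approx -860.25$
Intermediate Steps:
$l = 13$
$O{\left(R,v \right)} = \frac{R + v}{2 v}$
$J{\left(y \right)} = - \frac{1}{16}$ ($J{\left(y \right)} = \frac{\frac{1}{2} \cdot \frac{1}{2} \left(-4 + 2\right)}{8} = \frac{\frac{1}{2} \cdot \frac{1}{2} \left(-2\right)}{8} = \frac{1}{8} \left(- \frac{1}{2}\right) = - \frac{1}{16}$)
$- 124 \left(J{\left(l \right)} + 7\right) = - 124 \left(- \frac{1}{16} + 7\right) = \left(-124\right) \frac{111}{16} = - \frac{3441}{4}$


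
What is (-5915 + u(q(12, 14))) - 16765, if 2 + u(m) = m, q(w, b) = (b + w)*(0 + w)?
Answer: -22370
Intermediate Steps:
q(w, b) = w*(b + w) (q(w, b) = (b + w)*w = w*(b + w))
u(m) = -2 + m
(-5915 + u(q(12, 14))) - 16765 = (-5915 + (-2 + 12*(14 + 12))) - 16765 = (-5915 + (-2 + 12*26)) - 16765 = (-5915 + (-2 + 312)) - 16765 = (-5915 + 310) - 16765 = -5605 - 16765 = -22370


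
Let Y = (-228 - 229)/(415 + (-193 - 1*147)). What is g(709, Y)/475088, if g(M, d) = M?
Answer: 709/475088 ≈ 0.0014924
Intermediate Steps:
Y = -457/75 (Y = -457/(415 + (-193 - 147)) = -457/(415 - 340) = -457/75 ≈ -6.0933)
g(709, Y)/475088 = 709/475088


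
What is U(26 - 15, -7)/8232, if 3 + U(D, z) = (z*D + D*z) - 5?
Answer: -27/1372 ≈ -0.019679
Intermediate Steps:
U(D, z) = -8 + 2*D*z (U(D, z) = -3 + ((z*D + D*z) - 5) = -3 + ((D*z + D*z) - 5) = -3 + (2*D*z - 5) = -3 + (-5 + 2*D*z) = -8 + 2*D*z)
U(26 - 15, -7)/8232 = (-8 + 2*(26 - 15)*(-7))/8232 = (-8 + 2*11*(-7))*(1/8232) = (-8 - 154)*(1/8232) = -162*1/8232 = -27/1372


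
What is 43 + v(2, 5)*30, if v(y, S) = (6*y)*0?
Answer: 43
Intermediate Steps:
v(y, S) = 0
43 + v(2, 5)*30 = 43 + 0*30 = 43 + 0 = 43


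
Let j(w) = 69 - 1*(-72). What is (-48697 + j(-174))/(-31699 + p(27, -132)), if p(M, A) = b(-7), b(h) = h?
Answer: 24278/15853 ≈ 1.5314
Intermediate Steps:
j(w) = 141 (j(w) = 69 + 72 = 141)
p(M, A) = -7
(-48697 + j(-174))/(-31699 + p(27, -132)) = (-48697 + 141)/(-31699 - 7) = -48556/(-31706) = -48556*(-1/31706) = 24278/15853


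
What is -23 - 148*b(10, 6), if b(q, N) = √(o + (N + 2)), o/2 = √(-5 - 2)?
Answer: -23 - 148*√(8 + 2*I*√7) ≈ -461.94 - 132.03*I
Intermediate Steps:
o = 2*I*√7 (o = 2*√(-5 - 2) = 2*√(-7) = 2*(I*√7) = 2*I*√7 ≈ 5.2915*I)
b(q, N) = √(2 + N + 2*I*√7) (b(q, N) = √(2*I*√7 + (N + 2)) = √(2*I*√7 + (2 + N)) = √(2 + N + 2*I*√7))
-23 - 148*b(10, 6) = -23 - 148*√(2 + 6 + 2*I*√7) = -23 - 148*√(8 + 2*I*√7)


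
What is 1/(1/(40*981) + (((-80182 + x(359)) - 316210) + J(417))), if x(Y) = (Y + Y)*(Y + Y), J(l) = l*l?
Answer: 39240/11498144041 ≈ 3.4127e-6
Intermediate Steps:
J(l) = l²
x(Y) = 4*Y² (x(Y) = (2*Y)*(2*Y) = 4*Y²)
1/(1/(40*981) + (((-80182 + x(359)) - 316210) + J(417))) = 1/(1/(40*981) + (((-80182 + 4*359²) - 316210) + 417²)) = 1/(1/39240 + (((-80182 + 4*128881) - 316210) + 173889)) = 1/(1/39240 + (((-80182 + 515524) - 316210) + 173889)) = 1/(1/39240 + ((435342 - 316210) + 173889)) = 1/(1/39240 + (119132 + 173889)) = 1/(1/39240 + 293021) = 1/(11498144041/39240) = 39240/11498144041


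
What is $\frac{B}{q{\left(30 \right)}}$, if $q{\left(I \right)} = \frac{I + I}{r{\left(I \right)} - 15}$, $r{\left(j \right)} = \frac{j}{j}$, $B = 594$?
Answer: $- \frac{693}{5} \approx -138.6$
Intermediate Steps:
$r{\left(j \right)} = 1$
$q{\left(I \right)} = - \frac{I}{7}$ ($q{\left(I \right)} = \frac{I + I}{1 - 15} = \frac{2 I}{-14} = 2 I \left(- \frac{1}{14}\right) = - \frac{I}{7}$)
$\frac{B}{q{\left(30 \right)}} = \frac{594}{\left(- \frac{1}{7}\right) 30} = \frac{594}{- \frac{30}{7}} = 594 \left(- \frac{7}{30}\right) = - \frac{693}{5}$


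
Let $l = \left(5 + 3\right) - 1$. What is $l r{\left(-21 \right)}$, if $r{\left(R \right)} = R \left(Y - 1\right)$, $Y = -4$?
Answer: $735$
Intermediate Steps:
$r{\left(R \right)} = - 5 R$ ($r{\left(R \right)} = R \left(-4 - 1\right) = R \left(-5\right) = - 5 R$)
$l = 7$ ($l = 8 - 1 = 7$)
$l r{\left(-21 \right)} = 7 \left(\left(-5\right) \left(-21\right)\right) = 7 \cdot 105 = 735$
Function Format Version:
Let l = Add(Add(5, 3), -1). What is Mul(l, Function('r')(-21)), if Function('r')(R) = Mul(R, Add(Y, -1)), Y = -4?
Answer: 735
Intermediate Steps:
Function('r')(R) = Mul(-5, R) (Function('r')(R) = Mul(R, Add(-4, -1)) = Mul(R, -5) = Mul(-5, R))
l = 7 (l = Add(8, -1) = 7)
Mul(l, Function('r')(-21)) = Mul(7, Mul(-5, -21)) = Mul(7, 105) = 735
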